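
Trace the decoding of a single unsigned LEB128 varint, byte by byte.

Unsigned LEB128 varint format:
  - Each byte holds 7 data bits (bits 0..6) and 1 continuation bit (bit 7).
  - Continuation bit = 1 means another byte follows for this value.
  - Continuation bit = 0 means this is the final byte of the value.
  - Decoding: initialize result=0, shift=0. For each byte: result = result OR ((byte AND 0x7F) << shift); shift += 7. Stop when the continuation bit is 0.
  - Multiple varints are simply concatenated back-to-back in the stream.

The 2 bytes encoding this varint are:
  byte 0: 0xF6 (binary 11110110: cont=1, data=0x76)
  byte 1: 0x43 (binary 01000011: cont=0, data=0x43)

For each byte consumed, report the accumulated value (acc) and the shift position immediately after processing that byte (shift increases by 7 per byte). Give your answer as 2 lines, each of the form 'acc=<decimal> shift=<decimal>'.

Answer: acc=118 shift=7
acc=8694 shift=14

Derivation:
byte 0=0xF6: payload=0x76=118, contrib = 118<<0 = 118; acc -> 118, shift -> 7
byte 1=0x43: payload=0x43=67, contrib = 67<<7 = 8576; acc -> 8694, shift -> 14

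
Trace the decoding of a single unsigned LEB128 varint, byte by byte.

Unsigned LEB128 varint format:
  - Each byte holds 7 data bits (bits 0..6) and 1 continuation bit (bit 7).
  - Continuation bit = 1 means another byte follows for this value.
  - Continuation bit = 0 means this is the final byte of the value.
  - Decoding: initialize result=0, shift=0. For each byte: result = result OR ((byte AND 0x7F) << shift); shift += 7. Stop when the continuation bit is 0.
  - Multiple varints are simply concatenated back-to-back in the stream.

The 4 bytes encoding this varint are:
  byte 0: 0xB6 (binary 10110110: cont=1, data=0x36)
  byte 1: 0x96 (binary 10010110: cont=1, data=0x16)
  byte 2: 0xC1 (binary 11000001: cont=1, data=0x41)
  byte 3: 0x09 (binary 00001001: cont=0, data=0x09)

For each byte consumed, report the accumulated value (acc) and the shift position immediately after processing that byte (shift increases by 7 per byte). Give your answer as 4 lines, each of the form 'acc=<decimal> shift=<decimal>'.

Answer: acc=54 shift=7
acc=2870 shift=14
acc=1067830 shift=21
acc=19942198 shift=28

Derivation:
byte 0=0xB6: payload=0x36=54, contrib = 54<<0 = 54; acc -> 54, shift -> 7
byte 1=0x96: payload=0x16=22, contrib = 22<<7 = 2816; acc -> 2870, shift -> 14
byte 2=0xC1: payload=0x41=65, contrib = 65<<14 = 1064960; acc -> 1067830, shift -> 21
byte 3=0x09: payload=0x09=9, contrib = 9<<21 = 18874368; acc -> 19942198, shift -> 28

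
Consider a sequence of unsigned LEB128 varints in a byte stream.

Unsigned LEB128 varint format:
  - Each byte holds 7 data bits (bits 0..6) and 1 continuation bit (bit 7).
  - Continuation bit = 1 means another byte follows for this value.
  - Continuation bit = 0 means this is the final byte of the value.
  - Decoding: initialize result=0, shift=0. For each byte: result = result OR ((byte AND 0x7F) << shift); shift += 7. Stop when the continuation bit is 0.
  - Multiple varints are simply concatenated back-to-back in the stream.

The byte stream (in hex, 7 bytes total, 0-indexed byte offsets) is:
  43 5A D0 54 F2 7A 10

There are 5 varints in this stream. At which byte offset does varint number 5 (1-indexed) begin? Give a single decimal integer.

  byte[0]=0x43 cont=0 payload=0x43=67: acc |= 67<<0 -> acc=67 shift=7 [end]
Varint 1: bytes[0:1] = 43 -> value 67 (1 byte(s))
  byte[1]=0x5A cont=0 payload=0x5A=90: acc |= 90<<0 -> acc=90 shift=7 [end]
Varint 2: bytes[1:2] = 5A -> value 90 (1 byte(s))
  byte[2]=0xD0 cont=1 payload=0x50=80: acc |= 80<<0 -> acc=80 shift=7
  byte[3]=0x54 cont=0 payload=0x54=84: acc |= 84<<7 -> acc=10832 shift=14 [end]
Varint 3: bytes[2:4] = D0 54 -> value 10832 (2 byte(s))
  byte[4]=0xF2 cont=1 payload=0x72=114: acc |= 114<<0 -> acc=114 shift=7
  byte[5]=0x7A cont=0 payload=0x7A=122: acc |= 122<<7 -> acc=15730 shift=14 [end]
Varint 4: bytes[4:6] = F2 7A -> value 15730 (2 byte(s))
  byte[6]=0x10 cont=0 payload=0x10=16: acc |= 16<<0 -> acc=16 shift=7 [end]
Varint 5: bytes[6:7] = 10 -> value 16 (1 byte(s))

Answer: 6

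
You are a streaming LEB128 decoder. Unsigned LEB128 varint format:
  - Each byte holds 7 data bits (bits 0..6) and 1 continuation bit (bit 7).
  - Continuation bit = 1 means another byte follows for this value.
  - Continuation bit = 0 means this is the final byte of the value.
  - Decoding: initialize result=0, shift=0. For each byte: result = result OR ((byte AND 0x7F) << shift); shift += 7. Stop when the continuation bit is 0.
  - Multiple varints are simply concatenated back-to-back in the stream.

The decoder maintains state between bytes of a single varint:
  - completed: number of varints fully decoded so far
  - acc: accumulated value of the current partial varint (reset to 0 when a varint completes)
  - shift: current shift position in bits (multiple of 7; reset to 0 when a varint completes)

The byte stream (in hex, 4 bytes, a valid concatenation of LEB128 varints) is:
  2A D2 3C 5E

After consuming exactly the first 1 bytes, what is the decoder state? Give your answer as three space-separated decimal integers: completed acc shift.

byte[0]=0x2A cont=0 payload=0x2A: varint #1 complete (value=42); reset -> completed=1 acc=0 shift=0

Answer: 1 0 0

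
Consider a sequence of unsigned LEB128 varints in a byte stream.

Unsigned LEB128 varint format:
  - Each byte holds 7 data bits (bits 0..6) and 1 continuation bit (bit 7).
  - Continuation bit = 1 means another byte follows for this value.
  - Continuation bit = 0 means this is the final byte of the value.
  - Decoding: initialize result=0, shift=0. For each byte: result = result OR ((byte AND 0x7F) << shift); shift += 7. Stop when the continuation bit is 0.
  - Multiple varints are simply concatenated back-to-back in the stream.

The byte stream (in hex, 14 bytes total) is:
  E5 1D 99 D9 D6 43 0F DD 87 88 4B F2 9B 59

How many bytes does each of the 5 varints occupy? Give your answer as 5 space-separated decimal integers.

  byte[0]=0xE5 cont=1 payload=0x65=101: acc |= 101<<0 -> acc=101 shift=7
  byte[1]=0x1D cont=0 payload=0x1D=29: acc |= 29<<7 -> acc=3813 shift=14 [end]
Varint 1: bytes[0:2] = E5 1D -> value 3813 (2 byte(s))
  byte[2]=0x99 cont=1 payload=0x19=25: acc |= 25<<0 -> acc=25 shift=7
  byte[3]=0xD9 cont=1 payload=0x59=89: acc |= 89<<7 -> acc=11417 shift=14
  byte[4]=0xD6 cont=1 payload=0x56=86: acc |= 86<<14 -> acc=1420441 shift=21
  byte[5]=0x43 cont=0 payload=0x43=67: acc |= 67<<21 -> acc=141929625 shift=28 [end]
Varint 2: bytes[2:6] = 99 D9 D6 43 -> value 141929625 (4 byte(s))
  byte[6]=0x0F cont=0 payload=0x0F=15: acc |= 15<<0 -> acc=15 shift=7 [end]
Varint 3: bytes[6:7] = 0F -> value 15 (1 byte(s))
  byte[7]=0xDD cont=1 payload=0x5D=93: acc |= 93<<0 -> acc=93 shift=7
  byte[8]=0x87 cont=1 payload=0x07=7: acc |= 7<<7 -> acc=989 shift=14
  byte[9]=0x88 cont=1 payload=0x08=8: acc |= 8<<14 -> acc=132061 shift=21
  byte[10]=0x4B cont=0 payload=0x4B=75: acc |= 75<<21 -> acc=157418461 shift=28 [end]
Varint 4: bytes[7:11] = DD 87 88 4B -> value 157418461 (4 byte(s))
  byte[11]=0xF2 cont=1 payload=0x72=114: acc |= 114<<0 -> acc=114 shift=7
  byte[12]=0x9B cont=1 payload=0x1B=27: acc |= 27<<7 -> acc=3570 shift=14
  byte[13]=0x59 cont=0 payload=0x59=89: acc |= 89<<14 -> acc=1461746 shift=21 [end]
Varint 5: bytes[11:14] = F2 9B 59 -> value 1461746 (3 byte(s))

Answer: 2 4 1 4 3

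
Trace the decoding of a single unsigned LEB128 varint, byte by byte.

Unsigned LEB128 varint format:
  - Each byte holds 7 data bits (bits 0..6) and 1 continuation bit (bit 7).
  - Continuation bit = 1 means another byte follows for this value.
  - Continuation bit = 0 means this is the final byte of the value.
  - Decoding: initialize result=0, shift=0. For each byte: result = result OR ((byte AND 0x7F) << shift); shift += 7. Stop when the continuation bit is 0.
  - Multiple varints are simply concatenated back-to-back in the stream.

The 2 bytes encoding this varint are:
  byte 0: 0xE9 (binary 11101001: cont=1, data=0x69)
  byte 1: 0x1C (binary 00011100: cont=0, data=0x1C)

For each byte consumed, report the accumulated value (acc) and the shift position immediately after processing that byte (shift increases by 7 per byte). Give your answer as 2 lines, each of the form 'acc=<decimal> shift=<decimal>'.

Answer: acc=105 shift=7
acc=3689 shift=14

Derivation:
byte 0=0xE9: payload=0x69=105, contrib = 105<<0 = 105; acc -> 105, shift -> 7
byte 1=0x1C: payload=0x1C=28, contrib = 28<<7 = 3584; acc -> 3689, shift -> 14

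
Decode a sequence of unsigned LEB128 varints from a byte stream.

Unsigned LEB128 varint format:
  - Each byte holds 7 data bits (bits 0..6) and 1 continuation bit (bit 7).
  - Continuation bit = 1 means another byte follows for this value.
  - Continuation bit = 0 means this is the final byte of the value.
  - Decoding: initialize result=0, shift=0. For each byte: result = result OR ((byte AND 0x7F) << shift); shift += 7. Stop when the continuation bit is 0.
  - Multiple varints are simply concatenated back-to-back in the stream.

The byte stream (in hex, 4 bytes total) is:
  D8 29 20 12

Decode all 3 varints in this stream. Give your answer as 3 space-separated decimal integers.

Answer: 5336 32 18

Derivation:
  byte[0]=0xD8 cont=1 payload=0x58=88: acc |= 88<<0 -> acc=88 shift=7
  byte[1]=0x29 cont=0 payload=0x29=41: acc |= 41<<7 -> acc=5336 shift=14 [end]
Varint 1: bytes[0:2] = D8 29 -> value 5336 (2 byte(s))
  byte[2]=0x20 cont=0 payload=0x20=32: acc |= 32<<0 -> acc=32 shift=7 [end]
Varint 2: bytes[2:3] = 20 -> value 32 (1 byte(s))
  byte[3]=0x12 cont=0 payload=0x12=18: acc |= 18<<0 -> acc=18 shift=7 [end]
Varint 3: bytes[3:4] = 12 -> value 18 (1 byte(s))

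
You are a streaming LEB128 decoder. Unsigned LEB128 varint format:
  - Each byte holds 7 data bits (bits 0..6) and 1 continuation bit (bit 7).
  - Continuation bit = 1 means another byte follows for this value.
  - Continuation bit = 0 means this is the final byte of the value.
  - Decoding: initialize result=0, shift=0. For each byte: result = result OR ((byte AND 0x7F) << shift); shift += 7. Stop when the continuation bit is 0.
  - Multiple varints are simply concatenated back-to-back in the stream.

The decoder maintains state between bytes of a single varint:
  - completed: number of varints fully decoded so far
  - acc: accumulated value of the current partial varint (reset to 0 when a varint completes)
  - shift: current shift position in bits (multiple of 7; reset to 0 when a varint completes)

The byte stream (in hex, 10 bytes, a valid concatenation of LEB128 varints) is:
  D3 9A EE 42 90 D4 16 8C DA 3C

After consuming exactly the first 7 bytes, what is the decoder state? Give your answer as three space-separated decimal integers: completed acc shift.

Answer: 2 0 0

Derivation:
byte[0]=0xD3 cont=1 payload=0x53: acc |= 83<<0 -> completed=0 acc=83 shift=7
byte[1]=0x9A cont=1 payload=0x1A: acc |= 26<<7 -> completed=0 acc=3411 shift=14
byte[2]=0xEE cont=1 payload=0x6E: acc |= 110<<14 -> completed=0 acc=1805651 shift=21
byte[3]=0x42 cont=0 payload=0x42: varint #1 complete (value=140217683); reset -> completed=1 acc=0 shift=0
byte[4]=0x90 cont=1 payload=0x10: acc |= 16<<0 -> completed=1 acc=16 shift=7
byte[5]=0xD4 cont=1 payload=0x54: acc |= 84<<7 -> completed=1 acc=10768 shift=14
byte[6]=0x16 cont=0 payload=0x16: varint #2 complete (value=371216); reset -> completed=2 acc=0 shift=0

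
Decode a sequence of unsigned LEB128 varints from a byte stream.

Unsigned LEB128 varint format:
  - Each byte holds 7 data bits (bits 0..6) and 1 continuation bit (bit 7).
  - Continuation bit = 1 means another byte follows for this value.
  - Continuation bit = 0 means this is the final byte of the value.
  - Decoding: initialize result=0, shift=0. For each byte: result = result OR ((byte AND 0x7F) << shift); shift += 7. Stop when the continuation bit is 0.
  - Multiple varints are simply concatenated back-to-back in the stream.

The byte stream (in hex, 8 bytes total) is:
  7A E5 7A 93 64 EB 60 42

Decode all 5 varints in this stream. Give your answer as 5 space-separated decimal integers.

Answer: 122 15717 12819 12395 66

Derivation:
  byte[0]=0x7A cont=0 payload=0x7A=122: acc |= 122<<0 -> acc=122 shift=7 [end]
Varint 1: bytes[0:1] = 7A -> value 122 (1 byte(s))
  byte[1]=0xE5 cont=1 payload=0x65=101: acc |= 101<<0 -> acc=101 shift=7
  byte[2]=0x7A cont=0 payload=0x7A=122: acc |= 122<<7 -> acc=15717 shift=14 [end]
Varint 2: bytes[1:3] = E5 7A -> value 15717 (2 byte(s))
  byte[3]=0x93 cont=1 payload=0x13=19: acc |= 19<<0 -> acc=19 shift=7
  byte[4]=0x64 cont=0 payload=0x64=100: acc |= 100<<7 -> acc=12819 shift=14 [end]
Varint 3: bytes[3:5] = 93 64 -> value 12819 (2 byte(s))
  byte[5]=0xEB cont=1 payload=0x6B=107: acc |= 107<<0 -> acc=107 shift=7
  byte[6]=0x60 cont=0 payload=0x60=96: acc |= 96<<7 -> acc=12395 shift=14 [end]
Varint 4: bytes[5:7] = EB 60 -> value 12395 (2 byte(s))
  byte[7]=0x42 cont=0 payload=0x42=66: acc |= 66<<0 -> acc=66 shift=7 [end]
Varint 5: bytes[7:8] = 42 -> value 66 (1 byte(s))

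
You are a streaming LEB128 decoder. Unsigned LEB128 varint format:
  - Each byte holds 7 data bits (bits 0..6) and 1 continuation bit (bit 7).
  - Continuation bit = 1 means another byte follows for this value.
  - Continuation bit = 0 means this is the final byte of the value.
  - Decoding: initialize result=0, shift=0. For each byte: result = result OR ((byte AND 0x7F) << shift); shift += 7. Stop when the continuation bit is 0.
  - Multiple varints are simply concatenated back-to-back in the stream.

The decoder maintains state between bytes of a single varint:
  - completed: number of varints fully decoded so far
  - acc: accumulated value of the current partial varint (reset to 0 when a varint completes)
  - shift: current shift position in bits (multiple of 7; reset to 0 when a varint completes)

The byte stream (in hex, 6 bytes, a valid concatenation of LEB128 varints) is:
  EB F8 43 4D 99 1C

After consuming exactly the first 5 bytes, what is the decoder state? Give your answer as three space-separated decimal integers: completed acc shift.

Answer: 2 25 7

Derivation:
byte[0]=0xEB cont=1 payload=0x6B: acc |= 107<<0 -> completed=0 acc=107 shift=7
byte[1]=0xF8 cont=1 payload=0x78: acc |= 120<<7 -> completed=0 acc=15467 shift=14
byte[2]=0x43 cont=0 payload=0x43: varint #1 complete (value=1113195); reset -> completed=1 acc=0 shift=0
byte[3]=0x4D cont=0 payload=0x4D: varint #2 complete (value=77); reset -> completed=2 acc=0 shift=0
byte[4]=0x99 cont=1 payload=0x19: acc |= 25<<0 -> completed=2 acc=25 shift=7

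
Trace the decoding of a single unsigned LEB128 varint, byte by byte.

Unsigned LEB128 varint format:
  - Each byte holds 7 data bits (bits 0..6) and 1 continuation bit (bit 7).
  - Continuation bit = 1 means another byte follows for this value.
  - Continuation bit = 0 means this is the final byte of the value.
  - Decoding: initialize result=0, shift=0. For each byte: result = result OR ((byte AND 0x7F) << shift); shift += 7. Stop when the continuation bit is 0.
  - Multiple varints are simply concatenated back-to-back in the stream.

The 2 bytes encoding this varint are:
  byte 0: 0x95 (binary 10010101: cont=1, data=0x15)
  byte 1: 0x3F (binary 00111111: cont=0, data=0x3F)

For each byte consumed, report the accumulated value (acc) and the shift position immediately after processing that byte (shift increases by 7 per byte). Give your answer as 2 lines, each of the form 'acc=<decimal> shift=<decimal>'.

byte 0=0x95: payload=0x15=21, contrib = 21<<0 = 21; acc -> 21, shift -> 7
byte 1=0x3F: payload=0x3F=63, contrib = 63<<7 = 8064; acc -> 8085, shift -> 14

Answer: acc=21 shift=7
acc=8085 shift=14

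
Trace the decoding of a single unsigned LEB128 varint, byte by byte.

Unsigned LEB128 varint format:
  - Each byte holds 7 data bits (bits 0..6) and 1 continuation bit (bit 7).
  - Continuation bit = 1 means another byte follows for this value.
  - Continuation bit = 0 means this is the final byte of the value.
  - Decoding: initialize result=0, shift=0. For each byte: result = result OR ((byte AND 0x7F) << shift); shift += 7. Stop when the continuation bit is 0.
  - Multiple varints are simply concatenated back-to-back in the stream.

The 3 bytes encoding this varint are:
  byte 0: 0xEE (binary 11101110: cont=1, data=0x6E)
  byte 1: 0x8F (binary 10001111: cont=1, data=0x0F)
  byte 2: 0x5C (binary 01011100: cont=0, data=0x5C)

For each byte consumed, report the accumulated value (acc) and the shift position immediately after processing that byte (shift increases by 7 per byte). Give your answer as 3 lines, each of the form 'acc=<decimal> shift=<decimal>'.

byte 0=0xEE: payload=0x6E=110, contrib = 110<<0 = 110; acc -> 110, shift -> 7
byte 1=0x8F: payload=0x0F=15, contrib = 15<<7 = 1920; acc -> 2030, shift -> 14
byte 2=0x5C: payload=0x5C=92, contrib = 92<<14 = 1507328; acc -> 1509358, shift -> 21

Answer: acc=110 shift=7
acc=2030 shift=14
acc=1509358 shift=21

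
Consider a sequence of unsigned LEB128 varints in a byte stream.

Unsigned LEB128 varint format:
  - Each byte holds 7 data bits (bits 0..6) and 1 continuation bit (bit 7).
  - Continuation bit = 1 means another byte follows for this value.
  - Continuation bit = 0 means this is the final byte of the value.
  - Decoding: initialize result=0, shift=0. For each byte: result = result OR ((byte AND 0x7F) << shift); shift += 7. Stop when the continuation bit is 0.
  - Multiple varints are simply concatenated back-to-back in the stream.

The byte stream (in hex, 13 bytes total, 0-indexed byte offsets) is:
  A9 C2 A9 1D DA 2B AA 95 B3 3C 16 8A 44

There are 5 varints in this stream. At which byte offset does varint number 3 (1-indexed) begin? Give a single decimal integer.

Answer: 6

Derivation:
  byte[0]=0xA9 cont=1 payload=0x29=41: acc |= 41<<0 -> acc=41 shift=7
  byte[1]=0xC2 cont=1 payload=0x42=66: acc |= 66<<7 -> acc=8489 shift=14
  byte[2]=0xA9 cont=1 payload=0x29=41: acc |= 41<<14 -> acc=680233 shift=21
  byte[3]=0x1D cont=0 payload=0x1D=29: acc |= 29<<21 -> acc=61497641 shift=28 [end]
Varint 1: bytes[0:4] = A9 C2 A9 1D -> value 61497641 (4 byte(s))
  byte[4]=0xDA cont=1 payload=0x5A=90: acc |= 90<<0 -> acc=90 shift=7
  byte[5]=0x2B cont=0 payload=0x2B=43: acc |= 43<<7 -> acc=5594 shift=14 [end]
Varint 2: bytes[4:6] = DA 2B -> value 5594 (2 byte(s))
  byte[6]=0xAA cont=1 payload=0x2A=42: acc |= 42<<0 -> acc=42 shift=7
  byte[7]=0x95 cont=1 payload=0x15=21: acc |= 21<<7 -> acc=2730 shift=14
  byte[8]=0xB3 cont=1 payload=0x33=51: acc |= 51<<14 -> acc=838314 shift=21
  byte[9]=0x3C cont=0 payload=0x3C=60: acc |= 60<<21 -> acc=126667434 shift=28 [end]
Varint 3: bytes[6:10] = AA 95 B3 3C -> value 126667434 (4 byte(s))
  byte[10]=0x16 cont=0 payload=0x16=22: acc |= 22<<0 -> acc=22 shift=7 [end]
Varint 4: bytes[10:11] = 16 -> value 22 (1 byte(s))
  byte[11]=0x8A cont=1 payload=0x0A=10: acc |= 10<<0 -> acc=10 shift=7
  byte[12]=0x44 cont=0 payload=0x44=68: acc |= 68<<7 -> acc=8714 shift=14 [end]
Varint 5: bytes[11:13] = 8A 44 -> value 8714 (2 byte(s))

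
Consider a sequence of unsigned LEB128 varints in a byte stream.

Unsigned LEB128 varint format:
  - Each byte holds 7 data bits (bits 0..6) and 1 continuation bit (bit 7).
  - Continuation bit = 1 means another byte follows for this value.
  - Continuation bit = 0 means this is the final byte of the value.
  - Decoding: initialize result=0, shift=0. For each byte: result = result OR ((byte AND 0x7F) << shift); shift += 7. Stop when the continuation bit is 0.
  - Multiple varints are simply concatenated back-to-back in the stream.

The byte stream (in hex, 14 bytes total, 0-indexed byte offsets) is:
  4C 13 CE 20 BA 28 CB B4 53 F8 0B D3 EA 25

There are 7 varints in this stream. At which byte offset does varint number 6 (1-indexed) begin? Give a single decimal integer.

Answer: 9

Derivation:
  byte[0]=0x4C cont=0 payload=0x4C=76: acc |= 76<<0 -> acc=76 shift=7 [end]
Varint 1: bytes[0:1] = 4C -> value 76 (1 byte(s))
  byte[1]=0x13 cont=0 payload=0x13=19: acc |= 19<<0 -> acc=19 shift=7 [end]
Varint 2: bytes[1:2] = 13 -> value 19 (1 byte(s))
  byte[2]=0xCE cont=1 payload=0x4E=78: acc |= 78<<0 -> acc=78 shift=7
  byte[3]=0x20 cont=0 payload=0x20=32: acc |= 32<<7 -> acc=4174 shift=14 [end]
Varint 3: bytes[2:4] = CE 20 -> value 4174 (2 byte(s))
  byte[4]=0xBA cont=1 payload=0x3A=58: acc |= 58<<0 -> acc=58 shift=7
  byte[5]=0x28 cont=0 payload=0x28=40: acc |= 40<<7 -> acc=5178 shift=14 [end]
Varint 4: bytes[4:6] = BA 28 -> value 5178 (2 byte(s))
  byte[6]=0xCB cont=1 payload=0x4B=75: acc |= 75<<0 -> acc=75 shift=7
  byte[7]=0xB4 cont=1 payload=0x34=52: acc |= 52<<7 -> acc=6731 shift=14
  byte[8]=0x53 cont=0 payload=0x53=83: acc |= 83<<14 -> acc=1366603 shift=21 [end]
Varint 5: bytes[6:9] = CB B4 53 -> value 1366603 (3 byte(s))
  byte[9]=0xF8 cont=1 payload=0x78=120: acc |= 120<<0 -> acc=120 shift=7
  byte[10]=0x0B cont=0 payload=0x0B=11: acc |= 11<<7 -> acc=1528 shift=14 [end]
Varint 6: bytes[9:11] = F8 0B -> value 1528 (2 byte(s))
  byte[11]=0xD3 cont=1 payload=0x53=83: acc |= 83<<0 -> acc=83 shift=7
  byte[12]=0xEA cont=1 payload=0x6A=106: acc |= 106<<7 -> acc=13651 shift=14
  byte[13]=0x25 cont=0 payload=0x25=37: acc |= 37<<14 -> acc=619859 shift=21 [end]
Varint 7: bytes[11:14] = D3 EA 25 -> value 619859 (3 byte(s))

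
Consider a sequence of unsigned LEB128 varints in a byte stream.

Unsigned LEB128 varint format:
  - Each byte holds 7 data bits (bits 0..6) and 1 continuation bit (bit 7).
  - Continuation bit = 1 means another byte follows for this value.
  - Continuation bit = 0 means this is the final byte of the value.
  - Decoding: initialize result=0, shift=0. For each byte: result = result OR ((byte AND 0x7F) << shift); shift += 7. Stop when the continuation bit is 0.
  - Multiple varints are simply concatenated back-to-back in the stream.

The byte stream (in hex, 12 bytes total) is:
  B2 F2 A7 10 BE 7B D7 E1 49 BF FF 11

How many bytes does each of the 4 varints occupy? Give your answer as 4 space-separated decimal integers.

Answer: 4 2 3 3

Derivation:
  byte[0]=0xB2 cont=1 payload=0x32=50: acc |= 50<<0 -> acc=50 shift=7
  byte[1]=0xF2 cont=1 payload=0x72=114: acc |= 114<<7 -> acc=14642 shift=14
  byte[2]=0xA7 cont=1 payload=0x27=39: acc |= 39<<14 -> acc=653618 shift=21
  byte[3]=0x10 cont=0 payload=0x10=16: acc |= 16<<21 -> acc=34208050 shift=28 [end]
Varint 1: bytes[0:4] = B2 F2 A7 10 -> value 34208050 (4 byte(s))
  byte[4]=0xBE cont=1 payload=0x3E=62: acc |= 62<<0 -> acc=62 shift=7
  byte[5]=0x7B cont=0 payload=0x7B=123: acc |= 123<<7 -> acc=15806 shift=14 [end]
Varint 2: bytes[4:6] = BE 7B -> value 15806 (2 byte(s))
  byte[6]=0xD7 cont=1 payload=0x57=87: acc |= 87<<0 -> acc=87 shift=7
  byte[7]=0xE1 cont=1 payload=0x61=97: acc |= 97<<7 -> acc=12503 shift=14
  byte[8]=0x49 cont=0 payload=0x49=73: acc |= 73<<14 -> acc=1208535 shift=21 [end]
Varint 3: bytes[6:9] = D7 E1 49 -> value 1208535 (3 byte(s))
  byte[9]=0xBF cont=1 payload=0x3F=63: acc |= 63<<0 -> acc=63 shift=7
  byte[10]=0xFF cont=1 payload=0x7F=127: acc |= 127<<7 -> acc=16319 shift=14
  byte[11]=0x11 cont=0 payload=0x11=17: acc |= 17<<14 -> acc=294847 shift=21 [end]
Varint 4: bytes[9:12] = BF FF 11 -> value 294847 (3 byte(s))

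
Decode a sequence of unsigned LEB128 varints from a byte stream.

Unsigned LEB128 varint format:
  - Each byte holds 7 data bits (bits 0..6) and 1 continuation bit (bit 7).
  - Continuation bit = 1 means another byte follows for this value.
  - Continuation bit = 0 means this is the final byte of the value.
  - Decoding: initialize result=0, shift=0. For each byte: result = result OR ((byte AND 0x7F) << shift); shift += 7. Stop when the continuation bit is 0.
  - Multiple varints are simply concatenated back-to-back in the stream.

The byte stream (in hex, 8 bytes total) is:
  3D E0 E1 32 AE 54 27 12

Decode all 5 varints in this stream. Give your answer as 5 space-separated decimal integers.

Answer: 61 831712 10798 39 18

Derivation:
  byte[0]=0x3D cont=0 payload=0x3D=61: acc |= 61<<0 -> acc=61 shift=7 [end]
Varint 1: bytes[0:1] = 3D -> value 61 (1 byte(s))
  byte[1]=0xE0 cont=1 payload=0x60=96: acc |= 96<<0 -> acc=96 shift=7
  byte[2]=0xE1 cont=1 payload=0x61=97: acc |= 97<<7 -> acc=12512 shift=14
  byte[3]=0x32 cont=0 payload=0x32=50: acc |= 50<<14 -> acc=831712 shift=21 [end]
Varint 2: bytes[1:4] = E0 E1 32 -> value 831712 (3 byte(s))
  byte[4]=0xAE cont=1 payload=0x2E=46: acc |= 46<<0 -> acc=46 shift=7
  byte[5]=0x54 cont=0 payload=0x54=84: acc |= 84<<7 -> acc=10798 shift=14 [end]
Varint 3: bytes[4:6] = AE 54 -> value 10798 (2 byte(s))
  byte[6]=0x27 cont=0 payload=0x27=39: acc |= 39<<0 -> acc=39 shift=7 [end]
Varint 4: bytes[6:7] = 27 -> value 39 (1 byte(s))
  byte[7]=0x12 cont=0 payload=0x12=18: acc |= 18<<0 -> acc=18 shift=7 [end]
Varint 5: bytes[7:8] = 12 -> value 18 (1 byte(s))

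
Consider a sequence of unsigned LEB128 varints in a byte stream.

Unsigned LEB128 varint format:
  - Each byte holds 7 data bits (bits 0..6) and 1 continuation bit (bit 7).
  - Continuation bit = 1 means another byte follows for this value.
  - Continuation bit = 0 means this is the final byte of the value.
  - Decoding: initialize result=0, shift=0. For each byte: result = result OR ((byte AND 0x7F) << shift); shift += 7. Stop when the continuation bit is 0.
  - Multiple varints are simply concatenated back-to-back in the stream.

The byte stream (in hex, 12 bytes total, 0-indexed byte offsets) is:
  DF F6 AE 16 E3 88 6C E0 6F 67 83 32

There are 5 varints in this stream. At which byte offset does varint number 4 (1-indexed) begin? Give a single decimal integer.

Answer: 9

Derivation:
  byte[0]=0xDF cont=1 payload=0x5F=95: acc |= 95<<0 -> acc=95 shift=7
  byte[1]=0xF6 cont=1 payload=0x76=118: acc |= 118<<7 -> acc=15199 shift=14
  byte[2]=0xAE cont=1 payload=0x2E=46: acc |= 46<<14 -> acc=768863 shift=21
  byte[3]=0x16 cont=0 payload=0x16=22: acc |= 22<<21 -> acc=46906207 shift=28 [end]
Varint 1: bytes[0:4] = DF F6 AE 16 -> value 46906207 (4 byte(s))
  byte[4]=0xE3 cont=1 payload=0x63=99: acc |= 99<<0 -> acc=99 shift=7
  byte[5]=0x88 cont=1 payload=0x08=8: acc |= 8<<7 -> acc=1123 shift=14
  byte[6]=0x6C cont=0 payload=0x6C=108: acc |= 108<<14 -> acc=1770595 shift=21 [end]
Varint 2: bytes[4:7] = E3 88 6C -> value 1770595 (3 byte(s))
  byte[7]=0xE0 cont=1 payload=0x60=96: acc |= 96<<0 -> acc=96 shift=7
  byte[8]=0x6F cont=0 payload=0x6F=111: acc |= 111<<7 -> acc=14304 shift=14 [end]
Varint 3: bytes[7:9] = E0 6F -> value 14304 (2 byte(s))
  byte[9]=0x67 cont=0 payload=0x67=103: acc |= 103<<0 -> acc=103 shift=7 [end]
Varint 4: bytes[9:10] = 67 -> value 103 (1 byte(s))
  byte[10]=0x83 cont=1 payload=0x03=3: acc |= 3<<0 -> acc=3 shift=7
  byte[11]=0x32 cont=0 payload=0x32=50: acc |= 50<<7 -> acc=6403 shift=14 [end]
Varint 5: bytes[10:12] = 83 32 -> value 6403 (2 byte(s))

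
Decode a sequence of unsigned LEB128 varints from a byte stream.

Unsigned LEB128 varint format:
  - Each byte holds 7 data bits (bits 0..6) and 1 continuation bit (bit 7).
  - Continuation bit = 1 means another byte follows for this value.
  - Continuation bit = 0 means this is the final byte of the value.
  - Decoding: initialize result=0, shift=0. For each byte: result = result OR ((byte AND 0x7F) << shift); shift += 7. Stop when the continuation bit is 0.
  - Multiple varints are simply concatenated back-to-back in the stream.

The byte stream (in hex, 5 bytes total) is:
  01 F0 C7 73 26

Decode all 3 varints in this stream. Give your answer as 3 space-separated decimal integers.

Answer: 1 1893360 38

Derivation:
  byte[0]=0x01 cont=0 payload=0x01=1: acc |= 1<<0 -> acc=1 shift=7 [end]
Varint 1: bytes[0:1] = 01 -> value 1 (1 byte(s))
  byte[1]=0xF0 cont=1 payload=0x70=112: acc |= 112<<0 -> acc=112 shift=7
  byte[2]=0xC7 cont=1 payload=0x47=71: acc |= 71<<7 -> acc=9200 shift=14
  byte[3]=0x73 cont=0 payload=0x73=115: acc |= 115<<14 -> acc=1893360 shift=21 [end]
Varint 2: bytes[1:4] = F0 C7 73 -> value 1893360 (3 byte(s))
  byte[4]=0x26 cont=0 payload=0x26=38: acc |= 38<<0 -> acc=38 shift=7 [end]
Varint 3: bytes[4:5] = 26 -> value 38 (1 byte(s))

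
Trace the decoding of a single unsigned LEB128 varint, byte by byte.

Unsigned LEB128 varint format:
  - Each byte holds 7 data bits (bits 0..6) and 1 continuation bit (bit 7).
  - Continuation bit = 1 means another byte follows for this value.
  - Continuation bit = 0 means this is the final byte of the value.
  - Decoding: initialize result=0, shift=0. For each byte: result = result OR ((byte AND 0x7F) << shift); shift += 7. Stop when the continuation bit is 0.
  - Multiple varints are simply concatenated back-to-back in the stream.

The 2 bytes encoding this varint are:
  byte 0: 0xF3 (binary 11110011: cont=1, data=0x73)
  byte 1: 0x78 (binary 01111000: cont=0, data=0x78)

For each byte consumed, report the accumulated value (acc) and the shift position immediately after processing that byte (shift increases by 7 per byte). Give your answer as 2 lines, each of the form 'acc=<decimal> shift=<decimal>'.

byte 0=0xF3: payload=0x73=115, contrib = 115<<0 = 115; acc -> 115, shift -> 7
byte 1=0x78: payload=0x78=120, contrib = 120<<7 = 15360; acc -> 15475, shift -> 14

Answer: acc=115 shift=7
acc=15475 shift=14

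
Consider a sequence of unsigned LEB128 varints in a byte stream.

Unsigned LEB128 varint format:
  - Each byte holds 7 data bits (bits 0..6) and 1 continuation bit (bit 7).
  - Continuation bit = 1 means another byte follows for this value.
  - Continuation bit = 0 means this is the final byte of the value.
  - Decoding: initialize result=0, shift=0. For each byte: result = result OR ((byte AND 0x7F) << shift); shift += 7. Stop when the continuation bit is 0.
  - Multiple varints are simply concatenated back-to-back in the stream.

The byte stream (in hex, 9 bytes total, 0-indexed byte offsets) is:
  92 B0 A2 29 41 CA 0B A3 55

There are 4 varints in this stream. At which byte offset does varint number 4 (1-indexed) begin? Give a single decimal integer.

  byte[0]=0x92 cont=1 payload=0x12=18: acc |= 18<<0 -> acc=18 shift=7
  byte[1]=0xB0 cont=1 payload=0x30=48: acc |= 48<<7 -> acc=6162 shift=14
  byte[2]=0xA2 cont=1 payload=0x22=34: acc |= 34<<14 -> acc=563218 shift=21
  byte[3]=0x29 cont=0 payload=0x29=41: acc |= 41<<21 -> acc=86546450 shift=28 [end]
Varint 1: bytes[0:4] = 92 B0 A2 29 -> value 86546450 (4 byte(s))
  byte[4]=0x41 cont=0 payload=0x41=65: acc |= 65<<0 -> acc=65 shift=7 [end]
Varint 2: bytes[4:5] = 41 -> value 65 (1 byte(s))
  byte[5]=0xCA cont=1 payload=0x4A=74: acc |= 74<<0 -> acc=74 shift=7
  byte[6]=0x0B cont=0 payload=0x0B=11: acc |= 11<<7 -> acc=1482 shift=14 [end]
Varint 3: bytes[5:7] = CA 0B -> value 1482 (2 byte(s))
  byte[7]=0xA3 cont=1 payload=0x23=35: acc |= 35<<0 -> acc=35 shift=7
  byte[8]=0x55 cont=0 payload=0x55=85: acc |= 85<<7 -> acc=10915 shift=14 [end]
Varint 4: bytes[7:9] = A3 55 -> value 10915 (2 byte(s))

Answer: 7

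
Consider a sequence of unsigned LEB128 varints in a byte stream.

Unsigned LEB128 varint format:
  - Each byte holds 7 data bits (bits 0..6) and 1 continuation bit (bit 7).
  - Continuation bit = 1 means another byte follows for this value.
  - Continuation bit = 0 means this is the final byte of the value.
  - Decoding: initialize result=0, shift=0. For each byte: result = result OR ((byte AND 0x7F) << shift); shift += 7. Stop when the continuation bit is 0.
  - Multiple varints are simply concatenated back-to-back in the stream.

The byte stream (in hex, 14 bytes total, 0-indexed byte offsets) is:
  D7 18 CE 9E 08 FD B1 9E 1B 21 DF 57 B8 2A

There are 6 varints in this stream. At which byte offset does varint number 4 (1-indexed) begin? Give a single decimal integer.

Answer: 9

Derivation:
  byte[0]=0xD7 cont=1 payload=0x57=87: acc |= 87<<0 -> acc=87 shift=7
  byte[1]=0x18 cont=0 payload=0x18=24: acc |= 24<<7 -> acc=3159 shift=14 [end]
Varint 1: bytes[0:2] = D7 18 -> value 3159 (2 byte(s))
  byte[2]=0xCE cont=1 payload=0x4E=78: acc |= 78<<0 -> acc=78 shift=7
  byte[3]=0x9E cont=1 payload=0x1E=30: acc |= 30<<7 -> acc=3918 shift=14
  byte[4]=0x08 cont=0 payload=0x08=8: acc |= 8<<14 -> acc=134990 shift=21 [end]
Varint 2: bytes[2:5] = CE 9E 08 -> value 134990 (3 byte(s))
  byte[5]=0xFD cont=1 payload=0x7D=125: acc |= 125<<0 -> acc=125 shift=7
  byte[6]=0xB1 cont=1 payload=0x31=49: acc |= 49<<7 -> acc=6397 shift=14
  byte[7]=0x9E cont=1 payload=0x1E=30: acc |= 30<<14 -> acc=497917 shift=21
  byte[8]=0x1B cont=0 payload=0x1B=27: acc |= 27<<21 -> acc=57121021 shift=28 [end]
Varint 3: bytes[5:9] = FD B1 9E 1B -> value 57121021 (4 byte(s))
  byte[9]=0x21 cont=0 payload=0x21=33: acc |= 33<<0 -> acc=33 shift=7 [end]
Varint 4: bytes[9:10] = 21 -> value 33 (1 byte(s))
  byte[10]=0xDF cont=1 payload=0x5F=95: acc |= 95<<0 -> acc=95 shift=7
  byte[11]=0x57 cont=0 payload=0x57=87: acc |= 87<<7 -> acc=11231 shift=14 [end]
Varint 5: bytes[10:12] = DF 57 -> value 11231 (2 byte(s))
  byte[12]=0xB8 cont=1 payload=0x38=56: acc |= 56<<0 -> acc=56 shift=7
  byte[13]=0x2A cont=0 payload=0x2A=42: acc |= 42<<7 -> acc=5432 shift=14 [end]
Varint 6: bytes[12:14] = B8 2A -> value 5432 (2 byte(s))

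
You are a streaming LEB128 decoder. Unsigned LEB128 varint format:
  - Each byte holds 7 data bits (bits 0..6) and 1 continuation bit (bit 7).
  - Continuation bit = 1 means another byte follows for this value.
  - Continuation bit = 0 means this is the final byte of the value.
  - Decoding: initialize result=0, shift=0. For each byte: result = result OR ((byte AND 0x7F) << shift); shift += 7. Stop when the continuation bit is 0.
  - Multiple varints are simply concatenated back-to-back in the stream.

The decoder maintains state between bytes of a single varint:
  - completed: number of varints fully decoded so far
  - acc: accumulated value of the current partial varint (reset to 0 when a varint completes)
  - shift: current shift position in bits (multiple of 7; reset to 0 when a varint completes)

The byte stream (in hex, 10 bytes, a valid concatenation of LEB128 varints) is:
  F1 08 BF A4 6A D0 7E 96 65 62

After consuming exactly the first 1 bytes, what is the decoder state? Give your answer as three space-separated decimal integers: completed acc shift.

byte[0]=0xF1 cont=1 payload=0x71: acc |= 113<<0 -> completed=0 acc=113 shift=7

Answer: 0 113 7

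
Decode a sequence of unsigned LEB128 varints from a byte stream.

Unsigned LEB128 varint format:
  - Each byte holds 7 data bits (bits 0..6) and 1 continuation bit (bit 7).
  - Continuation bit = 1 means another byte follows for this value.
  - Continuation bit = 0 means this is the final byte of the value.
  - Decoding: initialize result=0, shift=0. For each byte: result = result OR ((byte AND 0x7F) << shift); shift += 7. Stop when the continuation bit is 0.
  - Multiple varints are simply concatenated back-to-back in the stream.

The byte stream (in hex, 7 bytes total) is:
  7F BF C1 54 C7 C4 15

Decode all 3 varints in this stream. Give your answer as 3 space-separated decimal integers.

Answer: 127 1384639 352839

Derivation:
  byte[0]=0x7F cont=0 payload=0x7F=127: acc |= 127<<0 -> acc=127 shift=7 [end]
Varint 1: bytes[0:1] = 7F -> value 127 (1 byte(s))
  byte[1]=0xBF cont=1 payload=0x3F=63: acc |= 63<<0 -> acc=63 shift=7
  byte[2]=0xC1 cont=1 payload=0x41=65: acc |= 65<<7 -> acc=8383 shift=14
  byte[3]=0x54 cont=0 payload=0x54=84: acc |= 84<<14 -> acc=1384639 shift=21 [end]
Varint 2: bytes[1:4] = BF C1 54 -> value 1384639 (3 byte(s))
  byte[4]=0xC7 cont=1 payload=0x47=71: acc |= 71<<0 -> acc=71 shift=7
  byte[5]=0xC4 cont=1 payload=0x44=68: acc |= 68<<7 -> acc=8775 shift=14
  byte[6]=0x15 cont=0 payload=0x15=21: acc |= 21<<14 -> acc=352839 shift=21 [end]
Varint 3: bytes[4:7] = C7 C4 15 -> value 352839 (3 byte(s))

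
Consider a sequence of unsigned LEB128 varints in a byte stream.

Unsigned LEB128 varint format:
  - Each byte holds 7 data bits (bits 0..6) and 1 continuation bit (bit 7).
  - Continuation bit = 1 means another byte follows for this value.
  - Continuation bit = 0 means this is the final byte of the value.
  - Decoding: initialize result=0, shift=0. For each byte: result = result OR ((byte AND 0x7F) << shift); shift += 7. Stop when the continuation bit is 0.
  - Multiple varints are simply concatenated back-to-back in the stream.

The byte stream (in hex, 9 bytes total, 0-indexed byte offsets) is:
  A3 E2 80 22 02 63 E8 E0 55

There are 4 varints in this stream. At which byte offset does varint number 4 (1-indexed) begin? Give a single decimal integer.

Answer: 6

Derivation:
  byte[0]=0xA3 cont=1 payload=0x23=35: acc |= 35<<0 -> acc=35 shift=7
  byte[1]=0xE2 cont=1 payload=0x62=98: acc |= 98<<7 -> acc=12579 shift=14
  byte[2]=0x80 cont=1 payload=0x00=0: acc |= 0<<14 -> acc=12579 shift=21
  byte[3]=0x22 cont=0 payload=0x22=34: acc |= 34<<21 -> acc=71315747 shift=28 [end]
Varint 1: bytes[0:4] = A3 E2 80 22 -> value 71315747 (4 byte(s))
  byte[4]=0x02 cont=0 payload=0x02=2: acc |= 2<<0 -> acc=2 shift=7 [end]
Varint 2: bytes[4:5] = 02 -> value 2 (1 byte(s))
  byte[5]=0x63 cont=0 payload=0x63=99: acc |= 99<<0 -> acc=99 shift=7 [end]
Varint 3: bytes[5:6] = 63 -> value 99 (1 byte(s))
  byte[6]=0xE8 cont=1 payload=0x68=104: acc |= 104<<0 -> acc=104 shift=7
  byte[7]=0xE0 cont=1 payload=0x60=96: acc |= 96<<7 -> acc=12392 shift=14
  byte[8]=0x55 cont=0 payload=0x55=85: acc |= 85<<14 -> acc=1405032 shift=21 [end]
Varint 4: bytes[6:9] = E8 E0 55 -> value 1405032 (3 byte(s))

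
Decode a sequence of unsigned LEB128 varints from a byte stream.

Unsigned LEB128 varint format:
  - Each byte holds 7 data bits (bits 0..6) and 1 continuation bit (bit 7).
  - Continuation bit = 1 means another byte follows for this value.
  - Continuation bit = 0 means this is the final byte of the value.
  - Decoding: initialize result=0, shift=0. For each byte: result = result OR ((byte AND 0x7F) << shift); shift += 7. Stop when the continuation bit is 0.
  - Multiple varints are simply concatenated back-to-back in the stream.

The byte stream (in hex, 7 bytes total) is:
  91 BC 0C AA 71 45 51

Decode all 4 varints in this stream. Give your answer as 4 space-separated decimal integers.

  byte[0]=0x91 cont=1 payload=0x11=17: acc |= 17<<0 -> acc=17 shift=7
  byte[1]=0xBC cont=1 payload=0x3C=60: acc |= 60<<7 -> acc=7697 shift=14
  byte[2]=0x0C cont=0 payload=0x0C=12: acc |= 12<<14 -> acc=204305 shift=21 [end]
Varint 1: bytes[0:3] = 91 BC 0C -> value 204305 (3 byte(s))
  byte[3]=0xAA cont=1 payload=0x2A=42: acc |= 42<<0 -> acc=42 shift=7
  byte[4]=0x71 cont=0 payload=0x71=113: acc |= 113<<7 -> acc=14506 shift=14 [end]
Varint 2: bytes[3:5] = AA 71 -> value 14506 (2 byte(s))
  byte[5]=0x45 cont=0 payload=0x45=69: acc |= 69<<0 -> acc=69 shift=7 [end]
Varint 3: bytes[5:6] = 45 -> value 69 (1 byte(s))
  byte[6]=0x51 cont=0 payload=0x51=81: acc |= 81<<0 -> acc=81 shift=7 [end]
Varint 4: bytes[6:7] = 51 -> value 81 (1 byte(s))

Answer: 204305 14506 69 81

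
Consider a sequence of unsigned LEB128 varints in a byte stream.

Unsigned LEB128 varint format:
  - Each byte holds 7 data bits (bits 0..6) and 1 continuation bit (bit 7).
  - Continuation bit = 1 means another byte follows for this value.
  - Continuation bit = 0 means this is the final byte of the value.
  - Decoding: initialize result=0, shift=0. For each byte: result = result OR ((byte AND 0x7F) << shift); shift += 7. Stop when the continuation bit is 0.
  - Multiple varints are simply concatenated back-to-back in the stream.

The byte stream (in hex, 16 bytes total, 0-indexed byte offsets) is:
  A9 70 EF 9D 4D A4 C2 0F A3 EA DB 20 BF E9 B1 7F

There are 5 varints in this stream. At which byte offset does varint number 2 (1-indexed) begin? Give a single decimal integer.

  byte[0]=0xA9 cont=1 payload=0x29=41: acc |= 41<<0 -> acc=41 shift=7
  byte[1]=0x70 cont=0 payload=0x70=112: acc |= 112<<7 -> acc=14377 shift=14 [end]
Varint 1: bytes[0:2] = A9 70 -> value 14377 (2 byte(s))
  byte[2]=0xEF cont=1 payload=0x6F=111: acc |= 111<<0 -> acc=111 shift=7
  byte[3]=0x9D cont=1 payload=0x1D=29: acc |= 29<<7 -> acc=3823 shift=14
  byte[4]=0x4D cont=0 payload=0x4D=77: acc |= 77<<14 -> acc=1265391 shift=21 [end]
Varint 2: bytes[2:5] = EF 9D 4D -> value 1265391 (3 byte(s))
  byte[5]=0xA4 cont=1 payload=0x24=36: acc |= 36<<0 -> acc=36 shift=7
  byte[6]=0xC2 cont=1 payload=0x42=66: acc |= 66<<7 -> acc=8484 shift=14
  byte[7]=0x0F cont=0 payload=0x0F=15: acc |= 15<<14 -> acc=254244 shift=21 [end]
Varint 3: bytes[5:8] = A4 C2 0F -> value 254244 (3 byte(s))
  byte[8]=0xA3 cont=1 payload=0x23=35: acc |= 35<<0 -> acc=35 shift=7
  byte[9]=0xEA cont=1 payload=0x6A=106: acc |= 106<<7 -> acc=13603 shift=14
  byte[10]=0xDB cont=1 payload=0x5B=91: acc |= 91<<14 -> acc=1504547 shift=21
  byte[11]=0x20 cont=0 payload=0x20=32: acc |= 32<<21 -> acc=68613411 shift=28 [end]
Varint 4: bytes[8:12] = A3 EA DB 20 -> value 68613411 (4 byte(s))
  byte[12]=0xBF cont=1 payload=0x3F=63: acc |= 63<<0 -> acc=63 shift=7
  byte[13]=0xE9 cont=1 payload=0x69=105: acc |= 105<<7 -> acc=13503 shift=14
  byte[14]=0xB1 cont=1 payload=0x31=49: acc |= 49<<14 -> acc=816319 shift=21
  byte[15]=0x7F cont=0 payload=0x7F=127: acc |= 127<<21 -> acc=267154623 shift=28 [end]
Varint 5: bytes[12:16] = BF E9 B1 7F -> value 267154623 (4 byte(s))

Answer: 2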